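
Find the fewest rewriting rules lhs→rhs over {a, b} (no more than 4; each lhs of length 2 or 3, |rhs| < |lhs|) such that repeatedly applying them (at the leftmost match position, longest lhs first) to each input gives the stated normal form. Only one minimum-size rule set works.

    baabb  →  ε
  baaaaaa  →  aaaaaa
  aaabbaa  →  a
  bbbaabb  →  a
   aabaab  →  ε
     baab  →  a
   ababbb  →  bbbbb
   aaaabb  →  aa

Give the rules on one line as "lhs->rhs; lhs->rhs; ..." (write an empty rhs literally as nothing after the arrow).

  | baabb => aabb => ab => ε
  | baaaaaa => aaaaaa
  | aaabbaa => aabaa => abba => ba => a
  | bbbaabb => baaabb => aaabb => aab => a

ab->; aba->bb; ba->a; bba->aa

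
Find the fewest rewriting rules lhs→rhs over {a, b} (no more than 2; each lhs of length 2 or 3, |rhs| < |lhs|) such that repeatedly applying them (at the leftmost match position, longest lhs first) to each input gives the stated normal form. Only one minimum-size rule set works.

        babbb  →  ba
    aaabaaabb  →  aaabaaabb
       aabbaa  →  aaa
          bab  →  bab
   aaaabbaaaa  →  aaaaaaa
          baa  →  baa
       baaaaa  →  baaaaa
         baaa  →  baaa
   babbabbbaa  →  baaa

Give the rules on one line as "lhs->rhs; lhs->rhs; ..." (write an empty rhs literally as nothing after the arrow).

bba->; bbb->

  | babbb => ba
  | aaabaaabb
  | aabbaa => aaa
  | bab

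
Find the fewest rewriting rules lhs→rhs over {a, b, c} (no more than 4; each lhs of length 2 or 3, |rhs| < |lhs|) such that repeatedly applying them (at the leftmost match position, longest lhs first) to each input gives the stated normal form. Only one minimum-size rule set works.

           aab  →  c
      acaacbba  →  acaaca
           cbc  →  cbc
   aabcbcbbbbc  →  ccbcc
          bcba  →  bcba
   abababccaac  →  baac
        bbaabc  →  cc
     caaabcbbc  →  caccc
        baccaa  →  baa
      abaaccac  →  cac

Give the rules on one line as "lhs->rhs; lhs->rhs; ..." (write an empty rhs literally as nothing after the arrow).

  | aab => c
  | acaacbba => acaaca
  | cbc
  | aabcbcbbbbc => ccbcbbbbc => ccbcbbc => ccbcc

aab->c; ab->; bb->; cca->ba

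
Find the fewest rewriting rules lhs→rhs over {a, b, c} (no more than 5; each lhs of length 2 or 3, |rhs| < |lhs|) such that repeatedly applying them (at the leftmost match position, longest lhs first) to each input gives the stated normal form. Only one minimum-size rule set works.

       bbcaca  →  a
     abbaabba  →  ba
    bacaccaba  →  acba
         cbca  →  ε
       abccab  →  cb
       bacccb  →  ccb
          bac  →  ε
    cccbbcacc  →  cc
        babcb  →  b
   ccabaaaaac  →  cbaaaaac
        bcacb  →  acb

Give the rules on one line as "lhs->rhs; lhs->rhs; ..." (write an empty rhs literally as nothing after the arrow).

  | bbcaca => baca => aba => a
  | abbaabba => baabba => baba => ba
  | bacaccaba => abaccaba => accaba => acba
  | cbca => ca => ε

ab->; bac->ab; bc->; ca->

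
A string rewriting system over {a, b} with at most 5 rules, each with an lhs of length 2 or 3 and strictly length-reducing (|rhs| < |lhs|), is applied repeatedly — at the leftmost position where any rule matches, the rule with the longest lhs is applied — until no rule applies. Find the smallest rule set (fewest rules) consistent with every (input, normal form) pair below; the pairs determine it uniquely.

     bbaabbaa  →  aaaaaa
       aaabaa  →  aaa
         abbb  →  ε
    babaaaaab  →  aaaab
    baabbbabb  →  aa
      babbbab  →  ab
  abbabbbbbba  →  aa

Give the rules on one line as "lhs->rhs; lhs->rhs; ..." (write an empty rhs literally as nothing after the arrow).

aba->; ba->; bb->a; bbb->ba

  | bbaabbaa => aaabbaa => aaaaaa
  | aaabaa => aaa
  | abbb => aba => ε
  | babaaaaab => baaaaab => aaaab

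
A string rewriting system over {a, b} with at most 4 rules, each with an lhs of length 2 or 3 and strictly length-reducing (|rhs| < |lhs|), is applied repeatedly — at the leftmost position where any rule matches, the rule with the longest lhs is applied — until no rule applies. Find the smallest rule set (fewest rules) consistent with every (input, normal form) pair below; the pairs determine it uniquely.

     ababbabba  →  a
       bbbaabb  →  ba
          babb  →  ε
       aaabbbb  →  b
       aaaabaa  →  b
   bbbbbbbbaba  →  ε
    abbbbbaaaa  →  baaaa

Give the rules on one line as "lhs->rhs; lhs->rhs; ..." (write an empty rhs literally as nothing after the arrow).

  | ababbabba => bbbbabba => bababba => bbbbba => babba => bba => a
  | bbbaabb => baaabb => baab => ba
  | babb => bb => ε
  | aaabbbb => aabbb => abb => b

ab->; aba->bb; bb->; bbb->ba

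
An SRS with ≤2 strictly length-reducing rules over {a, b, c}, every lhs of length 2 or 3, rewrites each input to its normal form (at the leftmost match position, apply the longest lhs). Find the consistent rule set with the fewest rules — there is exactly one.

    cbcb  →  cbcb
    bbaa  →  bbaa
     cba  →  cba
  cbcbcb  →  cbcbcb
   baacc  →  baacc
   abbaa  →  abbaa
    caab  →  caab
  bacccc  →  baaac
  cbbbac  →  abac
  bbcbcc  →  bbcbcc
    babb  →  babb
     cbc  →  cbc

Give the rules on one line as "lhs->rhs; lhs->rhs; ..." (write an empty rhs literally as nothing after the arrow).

cbb->a; ccc->aa

  | cbcb
  | bbaa
  | cba
  | cbcbcb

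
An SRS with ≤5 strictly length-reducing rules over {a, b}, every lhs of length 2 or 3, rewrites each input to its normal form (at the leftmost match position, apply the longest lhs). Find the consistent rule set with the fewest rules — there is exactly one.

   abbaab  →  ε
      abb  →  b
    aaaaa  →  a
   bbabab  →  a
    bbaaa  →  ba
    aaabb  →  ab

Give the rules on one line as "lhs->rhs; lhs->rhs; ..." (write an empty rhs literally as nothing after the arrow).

  | abbaab => aaaab => bab => ε
  | abb => aa => b
  | aaaaa => baa => bb => a
  | bbabab => aabab => bbab => aab => bb => a

aa->b; aaa->b; bab->; bb->a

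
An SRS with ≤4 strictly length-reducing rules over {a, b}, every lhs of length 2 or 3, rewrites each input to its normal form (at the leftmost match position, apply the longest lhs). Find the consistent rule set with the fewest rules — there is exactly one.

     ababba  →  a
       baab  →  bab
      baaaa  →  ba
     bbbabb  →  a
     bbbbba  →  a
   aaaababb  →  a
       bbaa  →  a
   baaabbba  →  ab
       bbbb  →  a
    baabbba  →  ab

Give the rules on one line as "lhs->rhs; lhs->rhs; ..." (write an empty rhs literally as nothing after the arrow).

  | ababba => bbbba => abba => aaa => aa => a
  | baab => bab
  | baaaa => baaa => baa => ba
  | bbbabb => ababb => bbbb => abb => aa => a

aa->a; aba->bb; bb->a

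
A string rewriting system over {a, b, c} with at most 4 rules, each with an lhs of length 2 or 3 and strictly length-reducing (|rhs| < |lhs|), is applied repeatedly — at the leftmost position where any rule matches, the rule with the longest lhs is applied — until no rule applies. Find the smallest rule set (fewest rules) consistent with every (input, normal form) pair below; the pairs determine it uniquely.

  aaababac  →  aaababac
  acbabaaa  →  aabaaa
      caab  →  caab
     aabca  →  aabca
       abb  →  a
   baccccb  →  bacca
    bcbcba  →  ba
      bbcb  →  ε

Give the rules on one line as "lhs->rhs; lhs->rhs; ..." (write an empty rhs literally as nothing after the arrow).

  | aaababac
  | acbabaaa => aabaaa
  | caab
  | aabca

bb->; cb->; ccb->a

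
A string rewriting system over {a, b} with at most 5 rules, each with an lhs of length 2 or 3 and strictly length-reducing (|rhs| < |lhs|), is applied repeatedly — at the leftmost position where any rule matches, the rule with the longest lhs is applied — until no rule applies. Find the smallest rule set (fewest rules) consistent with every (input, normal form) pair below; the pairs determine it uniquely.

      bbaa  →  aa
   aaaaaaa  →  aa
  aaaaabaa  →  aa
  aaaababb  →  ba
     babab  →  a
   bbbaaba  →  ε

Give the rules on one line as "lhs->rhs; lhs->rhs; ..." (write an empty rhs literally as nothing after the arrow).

  | bbaa => aaa => aa
  | aaaaaaa => aaaaaa => aaaaa => aaaa => aaa => aa
  | aaaaabaa => aaaabaa => aaabaa => aabaa => aa
  | aaaababb => aaababb => aababb => abb => ba

aaa->aa; aba->; abb->ba; bb->a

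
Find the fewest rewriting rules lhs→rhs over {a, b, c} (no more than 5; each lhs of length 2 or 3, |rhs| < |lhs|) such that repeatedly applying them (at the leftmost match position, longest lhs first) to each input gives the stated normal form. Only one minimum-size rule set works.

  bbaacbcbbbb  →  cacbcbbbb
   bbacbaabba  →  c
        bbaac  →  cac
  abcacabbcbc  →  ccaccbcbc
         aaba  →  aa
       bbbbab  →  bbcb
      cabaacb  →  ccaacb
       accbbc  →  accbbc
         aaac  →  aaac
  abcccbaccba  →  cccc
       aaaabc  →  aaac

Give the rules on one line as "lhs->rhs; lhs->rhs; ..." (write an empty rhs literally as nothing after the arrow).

  | bbaacbcbbbb => cacbcbbbb
  | bbacbaabba => ccbaabba => cabba => ccba => c
  | bbaac => cac
  | abcacabbcbc => ccacabbcbc => ccaccbcbc

aab->a; ab->c; bba->c; cba->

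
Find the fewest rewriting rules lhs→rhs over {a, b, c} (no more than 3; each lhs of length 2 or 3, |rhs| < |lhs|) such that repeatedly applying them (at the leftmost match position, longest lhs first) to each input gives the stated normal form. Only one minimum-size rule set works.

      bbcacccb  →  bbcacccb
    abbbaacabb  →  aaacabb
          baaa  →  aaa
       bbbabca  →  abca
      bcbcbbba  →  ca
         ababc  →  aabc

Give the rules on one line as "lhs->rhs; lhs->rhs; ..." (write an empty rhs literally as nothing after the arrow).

ba->a; bcb->

  | bbcacccb
  | abbbaacabb => abbaacabb => abaacabb => aaacabb
  | baaa => aaa
  | bbbabca => bbabca => babca => abca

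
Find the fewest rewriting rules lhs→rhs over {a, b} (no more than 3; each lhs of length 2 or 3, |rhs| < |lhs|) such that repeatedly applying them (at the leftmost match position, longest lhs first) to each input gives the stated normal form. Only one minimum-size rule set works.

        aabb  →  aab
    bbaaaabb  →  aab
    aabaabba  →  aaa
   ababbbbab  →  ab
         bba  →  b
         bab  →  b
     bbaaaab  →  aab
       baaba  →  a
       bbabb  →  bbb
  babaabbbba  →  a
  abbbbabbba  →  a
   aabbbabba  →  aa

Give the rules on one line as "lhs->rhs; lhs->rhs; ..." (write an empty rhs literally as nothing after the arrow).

abb->ab; ba->

  | aabb => aab
  | bbaaaabb => baaabb => aabb => aab
  | aabaabba => aaabba => aaaba => aaa
  | ababbbbab => abbbbab => abbbab => abbab => abab => ab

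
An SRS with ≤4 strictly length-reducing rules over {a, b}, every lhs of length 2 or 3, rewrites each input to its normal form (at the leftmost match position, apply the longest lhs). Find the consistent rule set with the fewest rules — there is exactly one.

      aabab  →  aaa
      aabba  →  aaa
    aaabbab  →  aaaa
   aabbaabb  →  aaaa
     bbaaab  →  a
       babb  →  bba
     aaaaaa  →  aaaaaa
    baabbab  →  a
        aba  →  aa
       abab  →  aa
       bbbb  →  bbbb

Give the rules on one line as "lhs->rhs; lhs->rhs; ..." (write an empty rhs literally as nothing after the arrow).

ab->a; abb->ba; baa->a

  | aabab => aaab => aaa
  | aabba => abaa => aaa
  | aaabbab => aabaab => aaaab => aaaa
  | aabbaabb => abaaabb => aaaabb => aaaba => aaaa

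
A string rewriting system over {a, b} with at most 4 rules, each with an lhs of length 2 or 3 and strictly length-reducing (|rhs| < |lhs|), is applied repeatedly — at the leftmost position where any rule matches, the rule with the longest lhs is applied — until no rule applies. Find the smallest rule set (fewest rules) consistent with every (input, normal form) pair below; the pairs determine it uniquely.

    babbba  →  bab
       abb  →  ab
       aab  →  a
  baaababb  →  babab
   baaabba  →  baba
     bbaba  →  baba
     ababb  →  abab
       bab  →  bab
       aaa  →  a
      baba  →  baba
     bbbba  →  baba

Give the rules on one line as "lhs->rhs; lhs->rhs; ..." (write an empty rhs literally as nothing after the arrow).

aa->; aab->a; bb->b; bbb->ba

  | babbba => babaa => bab
  | abb => ab
  | aab => a
  | baaababb => bababb => babab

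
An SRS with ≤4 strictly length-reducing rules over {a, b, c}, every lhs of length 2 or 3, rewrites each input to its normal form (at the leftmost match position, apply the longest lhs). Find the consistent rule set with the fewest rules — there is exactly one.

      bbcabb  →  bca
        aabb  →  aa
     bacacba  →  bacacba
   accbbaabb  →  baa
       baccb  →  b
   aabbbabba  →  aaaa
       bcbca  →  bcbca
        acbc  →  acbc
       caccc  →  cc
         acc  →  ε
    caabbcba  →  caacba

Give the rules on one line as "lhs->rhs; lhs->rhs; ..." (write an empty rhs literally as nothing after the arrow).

ab->a; acc->; bb->b

  | bbcabb => bcabb => bcab => bca
  | aabb => aab => aa
  | bacacba
  | accbbaabb => bbaabb => baabb => baab => baa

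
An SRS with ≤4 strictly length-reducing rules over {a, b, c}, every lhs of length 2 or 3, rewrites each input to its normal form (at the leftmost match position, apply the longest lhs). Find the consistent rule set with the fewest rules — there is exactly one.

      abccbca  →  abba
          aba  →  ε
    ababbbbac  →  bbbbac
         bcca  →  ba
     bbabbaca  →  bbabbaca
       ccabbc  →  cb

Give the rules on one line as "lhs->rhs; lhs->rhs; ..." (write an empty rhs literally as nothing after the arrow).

  | abccbca => abcbca => abbca => abba
  | aba => ε
  | ababbbbac => bbbbac
  | bcca => bca => ba

aba->; bc->b; cab->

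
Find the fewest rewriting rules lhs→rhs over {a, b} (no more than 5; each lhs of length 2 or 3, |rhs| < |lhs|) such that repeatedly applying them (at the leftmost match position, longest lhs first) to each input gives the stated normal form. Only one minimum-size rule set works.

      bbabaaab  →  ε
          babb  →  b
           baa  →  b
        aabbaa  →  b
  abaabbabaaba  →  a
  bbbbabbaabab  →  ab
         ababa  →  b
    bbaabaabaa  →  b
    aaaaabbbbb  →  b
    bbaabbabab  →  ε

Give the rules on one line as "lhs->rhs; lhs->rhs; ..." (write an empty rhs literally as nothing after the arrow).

  | bbabaaab => baaab => baab => bab => ε
  | babb => b
  | baa => ba => b
  | aabbaa => bbbaa => aa => b

aa->b; ba->b; bab->; bbb->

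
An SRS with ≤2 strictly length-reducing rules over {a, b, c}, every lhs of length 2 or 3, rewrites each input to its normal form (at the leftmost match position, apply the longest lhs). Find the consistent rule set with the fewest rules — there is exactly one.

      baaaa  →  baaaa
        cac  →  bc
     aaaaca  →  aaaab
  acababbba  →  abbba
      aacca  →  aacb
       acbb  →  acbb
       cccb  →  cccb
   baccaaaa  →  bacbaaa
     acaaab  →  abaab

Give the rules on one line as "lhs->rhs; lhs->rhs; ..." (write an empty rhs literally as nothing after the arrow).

  | baaaa
  | cac => bc
  | aaaaca => aaaab
  | acababbba => abbabbba => abbba

bab->; ca->b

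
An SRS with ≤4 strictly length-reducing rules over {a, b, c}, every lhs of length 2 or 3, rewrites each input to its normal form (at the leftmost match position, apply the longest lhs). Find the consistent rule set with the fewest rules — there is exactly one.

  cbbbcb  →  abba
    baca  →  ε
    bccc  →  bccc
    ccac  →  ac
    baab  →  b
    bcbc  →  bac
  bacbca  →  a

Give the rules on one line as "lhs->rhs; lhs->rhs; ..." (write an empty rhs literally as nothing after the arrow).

baa->; ca->a; cb->a

  | cbbbcb => abbcb => abba
  | baca => baa => ε
  | bccc
  | ccac => cac => ac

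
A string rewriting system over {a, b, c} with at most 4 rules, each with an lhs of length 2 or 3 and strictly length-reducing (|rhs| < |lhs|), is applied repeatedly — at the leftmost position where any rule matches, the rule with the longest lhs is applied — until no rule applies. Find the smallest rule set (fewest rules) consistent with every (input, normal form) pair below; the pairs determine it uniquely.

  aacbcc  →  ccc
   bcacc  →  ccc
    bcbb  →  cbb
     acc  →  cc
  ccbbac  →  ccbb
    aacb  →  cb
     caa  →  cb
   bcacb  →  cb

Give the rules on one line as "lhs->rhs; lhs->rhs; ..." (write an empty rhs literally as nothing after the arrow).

aa->b; ac->; acc->cc; bc->c

  | aacbcc => bcbcc => cbcc => ccc
  | bcacc => cacc => ccc
  | bcbb => cbb
  | acc => cc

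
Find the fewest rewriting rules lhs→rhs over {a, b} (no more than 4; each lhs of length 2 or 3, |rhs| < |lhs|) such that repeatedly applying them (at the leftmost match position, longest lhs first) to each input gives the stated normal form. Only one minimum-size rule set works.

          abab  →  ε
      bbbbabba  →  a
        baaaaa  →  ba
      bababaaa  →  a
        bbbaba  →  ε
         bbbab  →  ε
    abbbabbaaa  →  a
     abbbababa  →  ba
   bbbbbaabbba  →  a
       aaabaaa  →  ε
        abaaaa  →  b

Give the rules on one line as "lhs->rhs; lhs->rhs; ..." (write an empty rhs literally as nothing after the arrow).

  | abab => abb => bb => ε
  | bbbbabba => bbabba => abba => bba => a
  | baaaaa => bbaaa => aaa => ba
  | bababaaa => babbaaa => bbbaaa => baaa => bba => a

aaa->ba; ab->b; aba->ab; bb->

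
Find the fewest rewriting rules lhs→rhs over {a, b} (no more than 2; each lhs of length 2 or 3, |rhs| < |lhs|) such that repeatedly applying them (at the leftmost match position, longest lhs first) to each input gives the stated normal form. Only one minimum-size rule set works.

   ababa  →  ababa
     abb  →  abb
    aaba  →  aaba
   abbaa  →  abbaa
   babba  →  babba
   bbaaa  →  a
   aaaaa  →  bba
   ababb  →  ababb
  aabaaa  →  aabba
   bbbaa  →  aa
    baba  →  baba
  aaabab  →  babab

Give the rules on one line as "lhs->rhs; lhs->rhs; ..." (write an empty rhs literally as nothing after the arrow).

aaa->ba; bbb->

  | ababa
  | abb
  | aaba
  | abbaa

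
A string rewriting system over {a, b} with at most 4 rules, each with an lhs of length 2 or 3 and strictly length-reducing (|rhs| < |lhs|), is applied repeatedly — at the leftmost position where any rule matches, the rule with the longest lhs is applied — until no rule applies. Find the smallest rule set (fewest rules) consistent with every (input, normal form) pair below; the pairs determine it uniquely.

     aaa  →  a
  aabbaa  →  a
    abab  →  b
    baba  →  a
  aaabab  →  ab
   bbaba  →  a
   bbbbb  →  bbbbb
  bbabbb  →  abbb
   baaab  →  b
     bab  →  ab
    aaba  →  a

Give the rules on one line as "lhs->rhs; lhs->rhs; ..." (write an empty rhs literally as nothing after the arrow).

aa->a; aab->b; ba->a

  | aaa => aa => a
  | aabbaa => bbaa => baa => aa => a
  | abab => aab => b
  | baba => aba => aa => a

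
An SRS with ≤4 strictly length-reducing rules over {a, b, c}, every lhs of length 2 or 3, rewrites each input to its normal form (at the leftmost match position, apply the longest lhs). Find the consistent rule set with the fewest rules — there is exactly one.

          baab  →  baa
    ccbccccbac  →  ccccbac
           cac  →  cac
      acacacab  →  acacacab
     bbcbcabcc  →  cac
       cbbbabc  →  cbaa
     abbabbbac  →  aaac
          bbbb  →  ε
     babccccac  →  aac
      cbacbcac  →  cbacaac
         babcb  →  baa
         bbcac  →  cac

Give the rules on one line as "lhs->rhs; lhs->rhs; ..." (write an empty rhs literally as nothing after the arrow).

aab->aa; acc->c; bb->; bc->a

  | baab => baa
  | ccbccccbac => ccacccbac => ccccbac
  | cac
  | acacacab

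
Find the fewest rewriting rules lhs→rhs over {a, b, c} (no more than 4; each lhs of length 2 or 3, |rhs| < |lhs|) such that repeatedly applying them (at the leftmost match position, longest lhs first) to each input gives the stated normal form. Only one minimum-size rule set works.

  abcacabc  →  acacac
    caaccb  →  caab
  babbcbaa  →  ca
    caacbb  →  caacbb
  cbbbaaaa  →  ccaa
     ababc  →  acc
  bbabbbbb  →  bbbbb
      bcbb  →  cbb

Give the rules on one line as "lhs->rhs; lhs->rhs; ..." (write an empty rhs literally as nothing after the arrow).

ba->c; bba->; bc->c; ccb->b

  | abcacabc => acacabc => acacac
  | caaccb => caab
  | babbcbaa => cbbcbaa => cbcbaa => ccbaa => baa => ca
  | caacbb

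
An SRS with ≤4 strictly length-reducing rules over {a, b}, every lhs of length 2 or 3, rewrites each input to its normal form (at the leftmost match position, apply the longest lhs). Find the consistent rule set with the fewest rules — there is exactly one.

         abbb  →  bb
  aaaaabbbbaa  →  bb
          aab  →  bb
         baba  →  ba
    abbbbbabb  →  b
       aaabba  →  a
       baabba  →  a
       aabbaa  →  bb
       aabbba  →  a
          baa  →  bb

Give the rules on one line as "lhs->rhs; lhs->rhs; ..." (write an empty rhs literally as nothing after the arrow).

  | abbb => bb
  | aaaaabbbbaa => baaabbbbaa => bbabbbbaa => abbbbaa => bbbaa => baa => bb
  | aab => bb
  | baba => ba

aa->b; ab->; bba->a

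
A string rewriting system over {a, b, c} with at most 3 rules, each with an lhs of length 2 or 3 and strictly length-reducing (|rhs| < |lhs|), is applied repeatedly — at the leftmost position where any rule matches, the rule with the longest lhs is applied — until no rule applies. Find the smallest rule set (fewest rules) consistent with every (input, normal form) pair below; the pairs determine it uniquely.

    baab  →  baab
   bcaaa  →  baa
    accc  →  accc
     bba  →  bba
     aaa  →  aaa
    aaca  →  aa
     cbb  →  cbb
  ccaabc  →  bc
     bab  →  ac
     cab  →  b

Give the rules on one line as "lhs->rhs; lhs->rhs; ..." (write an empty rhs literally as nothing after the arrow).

bab->ac; ca->

  | baab
  | bcaaa => baa
  | accc
  | bba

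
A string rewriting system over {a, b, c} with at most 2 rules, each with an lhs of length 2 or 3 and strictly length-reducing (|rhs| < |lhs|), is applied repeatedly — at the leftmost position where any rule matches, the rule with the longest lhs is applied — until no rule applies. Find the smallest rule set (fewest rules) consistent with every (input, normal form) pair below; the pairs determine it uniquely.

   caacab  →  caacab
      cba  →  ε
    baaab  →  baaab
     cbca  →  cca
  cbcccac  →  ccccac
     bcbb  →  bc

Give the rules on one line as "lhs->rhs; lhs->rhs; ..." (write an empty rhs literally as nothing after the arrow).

  | caacab
  | cba => ε
  | baaab
  | cbca => cca

cb->c; cba->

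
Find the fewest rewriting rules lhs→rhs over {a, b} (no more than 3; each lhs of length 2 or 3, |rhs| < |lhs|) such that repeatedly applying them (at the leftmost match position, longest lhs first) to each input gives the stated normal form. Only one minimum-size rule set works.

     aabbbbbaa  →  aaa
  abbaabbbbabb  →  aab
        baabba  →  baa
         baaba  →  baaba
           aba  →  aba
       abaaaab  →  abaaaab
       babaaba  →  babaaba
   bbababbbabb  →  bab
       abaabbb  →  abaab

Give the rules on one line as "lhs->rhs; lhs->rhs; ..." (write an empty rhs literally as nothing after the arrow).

bb->b; bba->

  | aabbbbbaa => aabbbbaa => aabbbaa => aabbaa => aaa
  | abbaabbbbabb => aabbbbabb => aabbbabb => aabbabb => aabb => aab
  | baabba => baa
  | baaba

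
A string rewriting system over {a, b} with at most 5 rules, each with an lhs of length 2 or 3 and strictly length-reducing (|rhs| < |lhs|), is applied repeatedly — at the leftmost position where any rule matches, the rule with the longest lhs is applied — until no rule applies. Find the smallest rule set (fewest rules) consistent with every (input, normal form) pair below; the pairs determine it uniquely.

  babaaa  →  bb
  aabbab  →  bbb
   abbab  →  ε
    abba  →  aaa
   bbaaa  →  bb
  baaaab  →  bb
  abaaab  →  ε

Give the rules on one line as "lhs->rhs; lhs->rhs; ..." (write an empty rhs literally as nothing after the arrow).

aab->b; ab->; abb->aa; ba->b

  | babaaa => bbaaa => bbaa => bba => bb
  | aabbab => bbab => bbb
  | abbab => aaab => ab => ε
  | abba => aaa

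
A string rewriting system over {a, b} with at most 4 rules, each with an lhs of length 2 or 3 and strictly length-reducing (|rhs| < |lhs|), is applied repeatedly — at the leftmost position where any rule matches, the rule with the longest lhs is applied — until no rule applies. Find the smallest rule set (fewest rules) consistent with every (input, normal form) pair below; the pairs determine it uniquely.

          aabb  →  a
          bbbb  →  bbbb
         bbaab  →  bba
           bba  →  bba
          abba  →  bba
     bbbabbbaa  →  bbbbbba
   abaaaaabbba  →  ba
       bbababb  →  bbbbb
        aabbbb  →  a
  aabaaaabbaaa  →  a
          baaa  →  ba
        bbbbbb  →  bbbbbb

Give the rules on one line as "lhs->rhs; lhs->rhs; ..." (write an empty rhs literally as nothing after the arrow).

  | aabb => aab => aa => a
  | bbbb
  | bbaab => bbaa => bba
  | bba

aa->a; aab->aa; ab->b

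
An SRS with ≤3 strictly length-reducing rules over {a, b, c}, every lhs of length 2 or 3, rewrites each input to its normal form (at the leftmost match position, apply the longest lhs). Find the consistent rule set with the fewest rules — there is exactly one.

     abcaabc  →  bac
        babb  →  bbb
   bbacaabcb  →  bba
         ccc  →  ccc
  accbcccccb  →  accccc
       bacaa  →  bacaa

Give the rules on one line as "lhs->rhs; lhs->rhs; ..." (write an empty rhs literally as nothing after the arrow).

  | abcaabc => bcaabc => bcabc => bcbc => bac
  | babb => bbb
  | bbacaabcb => bbacabcb => bbacbcb => bbacb => bba
  | ccc

ab->b; bcb->ba; cb->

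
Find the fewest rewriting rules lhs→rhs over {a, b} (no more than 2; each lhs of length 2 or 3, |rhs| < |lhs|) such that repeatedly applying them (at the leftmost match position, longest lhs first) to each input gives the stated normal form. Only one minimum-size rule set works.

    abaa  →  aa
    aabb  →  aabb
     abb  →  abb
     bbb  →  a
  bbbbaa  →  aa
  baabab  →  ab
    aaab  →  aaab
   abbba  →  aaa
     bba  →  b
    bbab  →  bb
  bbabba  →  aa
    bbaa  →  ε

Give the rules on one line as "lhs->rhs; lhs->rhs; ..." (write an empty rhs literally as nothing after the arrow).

  | abaa => aa
  | aabb
  | abb
  | bbb => a

ba->; bbb->a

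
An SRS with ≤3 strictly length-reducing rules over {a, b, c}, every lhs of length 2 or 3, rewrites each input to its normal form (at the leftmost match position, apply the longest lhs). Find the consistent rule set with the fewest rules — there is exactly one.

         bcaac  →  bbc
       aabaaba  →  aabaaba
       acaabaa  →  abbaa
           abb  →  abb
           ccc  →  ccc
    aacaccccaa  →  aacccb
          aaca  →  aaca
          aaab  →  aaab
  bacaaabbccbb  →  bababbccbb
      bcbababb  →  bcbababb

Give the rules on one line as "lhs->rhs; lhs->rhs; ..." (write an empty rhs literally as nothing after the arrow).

  | bcaac => bbc
  | aabaaba
  | acaabaa => abbaa
  | abb

caa->b; cac->c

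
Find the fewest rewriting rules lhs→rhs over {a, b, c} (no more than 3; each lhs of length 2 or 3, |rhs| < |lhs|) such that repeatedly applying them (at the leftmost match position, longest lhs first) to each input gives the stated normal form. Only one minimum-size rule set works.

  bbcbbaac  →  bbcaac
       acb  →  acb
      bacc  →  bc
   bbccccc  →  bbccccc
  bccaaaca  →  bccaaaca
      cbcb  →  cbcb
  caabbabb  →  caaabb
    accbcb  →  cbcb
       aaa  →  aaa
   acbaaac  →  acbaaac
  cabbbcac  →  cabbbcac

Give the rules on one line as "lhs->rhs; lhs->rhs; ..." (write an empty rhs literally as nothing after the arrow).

acc->c; bba->a

  | bbcbbaac => bbcaac
  | acb
  | bacc => bc
  | bbccccc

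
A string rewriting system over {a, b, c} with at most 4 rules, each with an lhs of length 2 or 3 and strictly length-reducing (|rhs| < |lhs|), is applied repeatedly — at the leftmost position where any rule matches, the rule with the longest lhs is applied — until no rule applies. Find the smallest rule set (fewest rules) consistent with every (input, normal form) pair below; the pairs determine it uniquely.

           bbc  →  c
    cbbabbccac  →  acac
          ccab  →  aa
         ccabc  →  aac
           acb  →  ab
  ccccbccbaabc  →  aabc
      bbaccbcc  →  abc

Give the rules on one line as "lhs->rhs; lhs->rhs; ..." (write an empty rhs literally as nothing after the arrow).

bb->; cab->aa; cb->b; cc->c

  | bbc => c
  | cbbabbccac => bbabbccac => abbccac => accac => acac
  | ccab => cab => aa
  | ccabc => cabc => aac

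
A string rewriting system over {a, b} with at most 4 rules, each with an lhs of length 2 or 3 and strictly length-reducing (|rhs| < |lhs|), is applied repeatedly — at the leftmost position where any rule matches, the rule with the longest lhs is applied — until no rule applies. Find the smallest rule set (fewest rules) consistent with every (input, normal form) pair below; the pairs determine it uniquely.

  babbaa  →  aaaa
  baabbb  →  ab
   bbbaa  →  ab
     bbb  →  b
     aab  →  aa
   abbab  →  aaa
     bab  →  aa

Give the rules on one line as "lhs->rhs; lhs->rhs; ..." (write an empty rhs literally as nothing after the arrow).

aab->aa; baa->ab; bab->aa; bb->b

  | babbaa => aabaa => aaaa
  | baabbb => abbbb => abbb => abb => ab
  | bbbaa => bbaa => baa => ab
  | bbb => bb => b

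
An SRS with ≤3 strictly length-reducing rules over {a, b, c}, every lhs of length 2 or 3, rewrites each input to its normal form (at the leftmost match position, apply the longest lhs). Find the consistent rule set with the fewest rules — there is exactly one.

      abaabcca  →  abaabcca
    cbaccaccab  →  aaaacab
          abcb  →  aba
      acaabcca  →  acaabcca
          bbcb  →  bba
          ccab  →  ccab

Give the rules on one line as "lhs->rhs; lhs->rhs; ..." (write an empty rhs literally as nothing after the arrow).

cac->ba; cb->a

  | abaabcca
  | cbaccaccab => aaccaccab => aacbacab => aaaacab
  | abcb => aba
  | acaabcca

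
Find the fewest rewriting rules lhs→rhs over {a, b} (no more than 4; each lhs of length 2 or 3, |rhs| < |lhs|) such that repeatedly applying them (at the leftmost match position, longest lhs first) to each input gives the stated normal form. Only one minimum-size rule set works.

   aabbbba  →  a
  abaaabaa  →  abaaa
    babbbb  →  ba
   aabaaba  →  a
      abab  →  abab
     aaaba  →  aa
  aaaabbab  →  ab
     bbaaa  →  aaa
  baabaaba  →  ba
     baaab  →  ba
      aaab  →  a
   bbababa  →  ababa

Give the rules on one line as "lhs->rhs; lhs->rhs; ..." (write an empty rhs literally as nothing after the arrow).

  | aabbbba => bbba => bba => a
  | abaaabaa => abaaa
  | babbbb => babbb => babb => ba
  | aabaaba => aaba => a

aab->; bb->; bbb->bb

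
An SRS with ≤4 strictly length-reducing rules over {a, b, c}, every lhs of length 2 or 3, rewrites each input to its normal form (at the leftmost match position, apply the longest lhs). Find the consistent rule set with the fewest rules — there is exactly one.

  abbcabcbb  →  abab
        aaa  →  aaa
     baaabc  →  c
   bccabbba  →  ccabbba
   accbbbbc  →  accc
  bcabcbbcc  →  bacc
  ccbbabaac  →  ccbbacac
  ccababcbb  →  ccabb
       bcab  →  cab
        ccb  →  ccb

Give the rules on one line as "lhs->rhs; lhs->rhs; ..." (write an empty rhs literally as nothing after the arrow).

  | abbcabcbb => abcabcbb => acabcbb => acaaab => abab
  | aaa
  | baaabc => caabc => bbc => bc => c
  | bccabbba => ccabbba

baa->ca; bc->c; bcb->aa; caa->b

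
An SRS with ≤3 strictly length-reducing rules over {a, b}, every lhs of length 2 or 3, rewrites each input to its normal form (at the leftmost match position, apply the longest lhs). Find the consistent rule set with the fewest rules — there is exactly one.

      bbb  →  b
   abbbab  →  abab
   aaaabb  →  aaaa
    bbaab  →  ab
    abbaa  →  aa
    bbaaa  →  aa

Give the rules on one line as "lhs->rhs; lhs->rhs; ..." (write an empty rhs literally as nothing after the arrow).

bb->; bba->

  | bbb => b
  | abbbab => abab
  | aaaabb => aaaa
  | bbaab => ab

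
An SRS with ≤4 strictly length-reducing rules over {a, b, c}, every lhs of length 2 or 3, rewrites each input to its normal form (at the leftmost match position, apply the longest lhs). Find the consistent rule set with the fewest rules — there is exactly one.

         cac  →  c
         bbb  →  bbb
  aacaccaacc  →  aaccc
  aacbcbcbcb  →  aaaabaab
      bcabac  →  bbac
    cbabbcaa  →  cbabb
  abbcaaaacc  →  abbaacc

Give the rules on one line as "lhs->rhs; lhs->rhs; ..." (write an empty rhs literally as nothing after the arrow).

ca->; caa->; cbc->aa

  | cac => c
  | bbb
  | aacaccaacc => aaccaacc => aaccc
  | aacbcbcbcb => aaaabcbcb => aaaabaab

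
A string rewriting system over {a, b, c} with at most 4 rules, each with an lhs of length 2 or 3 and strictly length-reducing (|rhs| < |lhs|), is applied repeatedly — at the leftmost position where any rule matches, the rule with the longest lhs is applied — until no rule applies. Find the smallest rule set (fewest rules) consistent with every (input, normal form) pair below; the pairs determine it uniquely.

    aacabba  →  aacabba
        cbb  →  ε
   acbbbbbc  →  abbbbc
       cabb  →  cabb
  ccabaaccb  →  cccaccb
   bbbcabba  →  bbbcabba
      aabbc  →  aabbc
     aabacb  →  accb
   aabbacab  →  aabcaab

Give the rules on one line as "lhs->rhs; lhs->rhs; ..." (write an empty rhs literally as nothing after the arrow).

aba->c; acb->a; bac->ca; cbb->

  | aacabba
  | cbb => ε
  | acbbbbbc => abbbbc
  | cabb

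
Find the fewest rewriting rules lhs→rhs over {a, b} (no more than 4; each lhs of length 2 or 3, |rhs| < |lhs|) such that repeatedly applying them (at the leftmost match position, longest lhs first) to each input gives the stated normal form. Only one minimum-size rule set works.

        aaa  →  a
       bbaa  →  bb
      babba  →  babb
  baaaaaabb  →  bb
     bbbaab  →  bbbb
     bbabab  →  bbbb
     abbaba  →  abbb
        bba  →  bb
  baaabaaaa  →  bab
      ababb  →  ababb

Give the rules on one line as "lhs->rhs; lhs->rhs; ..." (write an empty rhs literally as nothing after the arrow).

aa->; aab->; bba->bb

  | aaa => a
  | bbaa => bba => bb
  | babba => babb
  | baaaaaabb => baaaabb => baabb => bb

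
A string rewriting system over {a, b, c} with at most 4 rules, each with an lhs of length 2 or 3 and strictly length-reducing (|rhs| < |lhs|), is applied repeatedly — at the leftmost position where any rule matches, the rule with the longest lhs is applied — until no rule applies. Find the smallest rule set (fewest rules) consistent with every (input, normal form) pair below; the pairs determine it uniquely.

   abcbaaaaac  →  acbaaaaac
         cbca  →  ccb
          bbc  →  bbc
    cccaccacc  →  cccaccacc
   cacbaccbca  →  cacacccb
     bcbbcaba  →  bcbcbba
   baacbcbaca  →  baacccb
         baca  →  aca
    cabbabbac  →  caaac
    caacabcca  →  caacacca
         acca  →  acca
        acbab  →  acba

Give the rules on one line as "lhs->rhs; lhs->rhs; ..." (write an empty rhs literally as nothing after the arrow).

  | abcbaaaaac => acbaaaaac
  | cbca => ccb
  | bbc
  | cccaccacc

ab->a; bac->ac; bca->cb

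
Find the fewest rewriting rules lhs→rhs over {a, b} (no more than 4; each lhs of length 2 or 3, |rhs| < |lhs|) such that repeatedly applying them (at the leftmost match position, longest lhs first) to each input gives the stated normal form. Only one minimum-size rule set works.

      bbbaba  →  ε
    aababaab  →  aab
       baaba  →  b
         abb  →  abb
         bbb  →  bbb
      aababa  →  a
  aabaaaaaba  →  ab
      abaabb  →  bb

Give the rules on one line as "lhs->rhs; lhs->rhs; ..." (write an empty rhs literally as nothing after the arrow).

aba->b; ba->; bba->

  | bbbaba => bba => ε
  | aababaab => abbaab => aab
  | baaba => aba => b
  | abb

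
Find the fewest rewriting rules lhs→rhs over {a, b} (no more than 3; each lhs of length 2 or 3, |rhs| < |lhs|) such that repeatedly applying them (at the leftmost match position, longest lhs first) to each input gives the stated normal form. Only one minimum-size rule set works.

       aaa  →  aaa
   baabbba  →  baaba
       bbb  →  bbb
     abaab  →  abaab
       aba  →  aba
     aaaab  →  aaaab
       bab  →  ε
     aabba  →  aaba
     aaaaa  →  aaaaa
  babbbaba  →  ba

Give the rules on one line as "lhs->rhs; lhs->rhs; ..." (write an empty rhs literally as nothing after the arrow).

abb->ab; bab->

  | aaa
  | baabbba => baabba => baaba
  | bbb
  | abaab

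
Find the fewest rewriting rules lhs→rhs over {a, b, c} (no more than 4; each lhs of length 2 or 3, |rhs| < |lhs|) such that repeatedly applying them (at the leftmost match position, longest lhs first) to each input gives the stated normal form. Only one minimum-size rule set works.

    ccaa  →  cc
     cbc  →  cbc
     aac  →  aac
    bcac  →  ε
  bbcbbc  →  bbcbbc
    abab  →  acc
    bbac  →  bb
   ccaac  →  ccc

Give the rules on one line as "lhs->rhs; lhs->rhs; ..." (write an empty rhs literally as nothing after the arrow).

bab->cc; bac->b; bcc->; ca->c

  | ccaa => cca => cc
  | cbc
  | aac
  | bcac => bcc => ε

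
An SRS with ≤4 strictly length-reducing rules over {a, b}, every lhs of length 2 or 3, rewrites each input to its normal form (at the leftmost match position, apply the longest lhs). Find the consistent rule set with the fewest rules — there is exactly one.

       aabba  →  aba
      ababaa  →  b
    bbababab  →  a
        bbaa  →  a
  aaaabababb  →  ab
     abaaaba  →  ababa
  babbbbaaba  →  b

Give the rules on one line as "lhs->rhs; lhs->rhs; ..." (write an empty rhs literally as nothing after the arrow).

aa->b; aaa->a; bb->a

  | aabba => bbba => aba
  | ababaa => ababb => abaa => abb => aa => b
  | bbababab => aababab => bbabab => aabab => bbab => aab => bb => a
  | bbaa => aaa => a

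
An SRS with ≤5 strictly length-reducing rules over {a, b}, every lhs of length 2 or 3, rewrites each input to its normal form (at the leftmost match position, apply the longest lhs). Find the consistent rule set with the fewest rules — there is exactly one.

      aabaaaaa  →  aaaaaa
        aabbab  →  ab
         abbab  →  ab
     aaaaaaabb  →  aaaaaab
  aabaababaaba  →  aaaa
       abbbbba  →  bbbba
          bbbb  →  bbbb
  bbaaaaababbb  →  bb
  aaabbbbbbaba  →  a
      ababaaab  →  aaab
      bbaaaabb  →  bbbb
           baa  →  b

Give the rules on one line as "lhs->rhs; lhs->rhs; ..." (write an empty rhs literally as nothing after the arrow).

aba->a; abb->b; baa->b; bab->ab

  | aabaaaaa => aaaaaa
  | aabbab => abab => ab
  | abbab => bab => ab
  | aaaaaaabb => aaaaaab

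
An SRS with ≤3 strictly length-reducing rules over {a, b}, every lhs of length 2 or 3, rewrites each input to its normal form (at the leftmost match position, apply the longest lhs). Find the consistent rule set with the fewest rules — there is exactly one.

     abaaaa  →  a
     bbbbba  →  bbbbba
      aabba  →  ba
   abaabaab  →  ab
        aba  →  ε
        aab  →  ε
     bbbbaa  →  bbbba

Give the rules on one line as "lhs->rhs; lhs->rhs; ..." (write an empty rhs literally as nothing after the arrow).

  | abaaaa => aaa => aa => a
  | bbbbba
  | aabba => ba
  | abaabaab => abaab => ab

aa->a; aab->; aba->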